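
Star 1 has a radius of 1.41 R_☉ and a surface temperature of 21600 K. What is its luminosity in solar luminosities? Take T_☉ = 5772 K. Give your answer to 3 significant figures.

390 solar luminosities

L/L_☉ = (R/R_☉)² (T/T_☉)⁴ = (1.41)² × (21600/5772)⁴
       = 1.988 × (3.742)⁴ = 1.988 × 196.1 = 389.9.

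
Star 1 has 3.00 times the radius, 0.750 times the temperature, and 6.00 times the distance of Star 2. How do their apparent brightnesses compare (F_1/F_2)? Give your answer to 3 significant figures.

L_1/L_2 = (R_1/R_2)²(T_1/T_2)⁴ = (3.00)² × (0.750)⁴ = 2.848.
F_1/F_2 = (L_1/L_2)/(d_1/d_2)² = 2.848 / (6.00)² = 0.07910.

0.0791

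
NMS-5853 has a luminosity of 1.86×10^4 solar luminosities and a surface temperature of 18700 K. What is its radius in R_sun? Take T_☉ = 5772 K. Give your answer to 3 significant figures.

13.0 R_sun

R/R_☉ = √(L/L_☉) / (T/T_☉)² = √(1.86×10^4) / (3.240)²
       = 136.4 / 10.50 = 12.99.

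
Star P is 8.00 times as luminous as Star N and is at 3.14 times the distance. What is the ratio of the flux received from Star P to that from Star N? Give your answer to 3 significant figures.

0.811

F = L/(4πd²), so F_P/F_N = (L_P/L_N) / (d_P/d_N)²
= 8.00 / (3.14)² = 8.00 / 9.860 = 0.8114.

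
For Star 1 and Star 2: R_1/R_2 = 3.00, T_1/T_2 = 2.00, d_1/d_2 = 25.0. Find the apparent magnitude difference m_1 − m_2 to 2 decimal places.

L_1/L_2 = (3.00)²(2.00)⁴ = 144.0.
F_1/F_2 = (L_1/L_2)/(d_1/d_2)² = 144.0/625.0 = 0.2304.
m_1 − m_2 = −2.5 log₁₀(0.2304) = 1.59.

1.59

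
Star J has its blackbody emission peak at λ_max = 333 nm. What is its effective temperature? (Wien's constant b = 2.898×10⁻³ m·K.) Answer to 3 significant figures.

8.70×10^3 K

T = b/λ_max = 2.898×10⁻³ / (333×10⁻⁹) = 8703 K.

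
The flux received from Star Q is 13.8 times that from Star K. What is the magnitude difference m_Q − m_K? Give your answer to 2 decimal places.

-2.85

m_Q − m_K = −2.5 log₁₀(F_Q/F_K) = −2.5 log₁₀(13.8) = −2.5 × (1.140) = -2.850.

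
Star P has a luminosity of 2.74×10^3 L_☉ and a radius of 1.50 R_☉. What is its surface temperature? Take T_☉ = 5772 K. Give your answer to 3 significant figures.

T/T_☉ = (L/L_☉)^(1/4) / (R/R_☉)^(1/2)
T = 5772 × (2.74×10^3)^(1/4) / √(1.50) = 5772 × 7.235 / 1.225 = 3.410×10^4 K.

3.41×10^4 K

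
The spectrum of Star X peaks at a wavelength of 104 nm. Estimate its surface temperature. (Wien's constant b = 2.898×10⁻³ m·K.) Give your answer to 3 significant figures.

T = b/λ_max = 2.898×10⁻³ / (104×10⁻⁹) = 2.787×10^4 K.

2.79×10^4 K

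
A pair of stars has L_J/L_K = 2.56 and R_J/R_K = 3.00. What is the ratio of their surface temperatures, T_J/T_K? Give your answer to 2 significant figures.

0.73

L ∝ R²T⁴ gives T ∝ (L/R²)^(1/4), so
T_J/T_K = (2.56 / 3.00²)^(1/4) = (0.2844)^(1/4) = 0.7303.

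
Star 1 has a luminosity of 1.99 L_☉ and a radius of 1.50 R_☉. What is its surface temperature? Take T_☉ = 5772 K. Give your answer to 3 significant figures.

5.60×10^3 K

T/T_☉ = (L/L_☉)^(1/4) / (R/R_☉)^(1/2)
T = 5772 × (1.99)^(1/4) / √(1.50) = 5772 × 1.188 / 1.225 = 5597 K.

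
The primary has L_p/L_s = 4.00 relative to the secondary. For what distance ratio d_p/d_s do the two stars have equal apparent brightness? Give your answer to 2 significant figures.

Equal flux requires L_p/d_p² = L_s/d_s², so d_p/d_s = √(L_p/L_s)
= √(4.00) = 2.000.

2.0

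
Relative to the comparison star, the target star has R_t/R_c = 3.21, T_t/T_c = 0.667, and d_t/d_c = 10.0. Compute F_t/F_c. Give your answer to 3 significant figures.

L_t/L_c = (R_t/R_c)²(T_t/T_c)⁴ = (3.21)² × (0.667)⁴ = 2.039.
F_t/F_c = (L_t/L_c)/(d_t/d_c)² = 2.039 / (10.0)² = 0.02039.

0.0204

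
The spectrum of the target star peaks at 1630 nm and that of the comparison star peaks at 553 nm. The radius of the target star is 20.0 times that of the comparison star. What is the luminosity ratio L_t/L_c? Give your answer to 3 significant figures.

5.30

Wien's law gives T ∝ 1/λ_max, so T_t/T_c = λ_c/λ_t = 553/1630 = 0.3393.
Then L ∝ R²T⁴ gives L_t/L_c = (20.0)² × (0.3393)⁴ = 400.0 × 0.01325 = 5.299.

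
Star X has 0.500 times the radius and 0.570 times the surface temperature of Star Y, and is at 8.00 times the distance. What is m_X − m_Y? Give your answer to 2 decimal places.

8.46

L_X/L_Y = (0.500)²(0.570)⁴ = 0.02639.
F_X/F_Y = (L_X/L_Y)/(d_X/d_Y)² = 0.02639/64.00 = 4.123×10^-4.
m_X − m_Y = −2.5 log₁₀(4.123×10^-4) = 8.46.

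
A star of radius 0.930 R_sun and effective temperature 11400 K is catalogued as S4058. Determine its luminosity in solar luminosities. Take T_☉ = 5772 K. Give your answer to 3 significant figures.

13.2 solar luminosities

L/L_☉ = (R/R_☉)² (T/T_☉)⁴ = (0.930)² × (11400/5772)⁴
       = 0.8649 × (1.975)⁴ = 0.8649 × 15.22 = 13.16.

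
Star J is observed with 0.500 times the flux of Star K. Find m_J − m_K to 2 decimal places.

m_J − m_K = −2.5 log₁₀(F_J/F_K) = −2.5 log₁₀(0.500) = −2.5 × (-0.301) = 0.753.

0.75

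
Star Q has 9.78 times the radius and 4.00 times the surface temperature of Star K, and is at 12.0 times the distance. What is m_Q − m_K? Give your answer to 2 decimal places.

-5.58

L_Q/L_K = (9.78)²(4.00)⁴ = 2.449×10^4.
F_Q/F_K = (L_Q/L_K)/(d_Q/d_K)² = 2.449×10^4/144.0 = 170.0.
m_Q − m_K = −2.5 log₁₀(170.0) = -5.58.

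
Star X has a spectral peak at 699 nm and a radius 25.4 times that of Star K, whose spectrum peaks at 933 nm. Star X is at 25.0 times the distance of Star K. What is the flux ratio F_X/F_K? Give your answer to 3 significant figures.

3.28

Wien's law: T_X/T_K = λ_K/λ_X = 933/699 = 1.335.
L_X/L_K = (R_X/R_K)²(T_X/T_K)⁴ = (25.4)²(1.335)⁴ = 2048.
F_X/F_K = (L_X/L_K)/(d_X/d_K)² = 2048/(25.0)² = 3.276.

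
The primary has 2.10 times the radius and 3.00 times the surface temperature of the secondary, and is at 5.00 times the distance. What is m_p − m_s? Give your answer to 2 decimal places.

L_p/L_s = (2.10)²(3.00)⁴ = 357.2.
F_p/F_s = (L_p/L_s)/(d_p/d_s)² = 357.2/25.00 = 14.29.
m_p − m_s = −2.5 log₁₀(14.29) = -2.89.

-2.89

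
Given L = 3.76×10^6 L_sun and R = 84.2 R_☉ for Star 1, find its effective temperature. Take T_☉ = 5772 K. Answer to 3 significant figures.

T/T_☉ = (L/L_☉)^(1/4) / (R/R_☉)^(1/2)
T = 5772 × (3.76×10^6)^(1/4) / √(84.2) = 5772 × 44.03 / 9.176 = 2.770×10^4 K.

2.77×10^4 K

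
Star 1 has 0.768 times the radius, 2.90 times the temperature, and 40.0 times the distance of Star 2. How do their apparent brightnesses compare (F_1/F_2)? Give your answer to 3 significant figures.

0.0261

L_1/L_2 = (R_1/R_2)²(T_1/T_2)⁴ = (0.768)² × (2.90)⁴ = 41.72.
F_1/F_2 = (L_1/L_2)/(d_1/d_2)² = 41.72 / (40.0)² = 0.02607.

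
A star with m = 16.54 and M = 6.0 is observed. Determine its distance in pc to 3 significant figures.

m − M = 5 log₁₀(d/10 pc)
16.54 − (6.0) = 10.54 = 5 log₁₀(d/10)
d = 10 × 10^(10.54/5) = 10 × 10^2.108 = 1282 pc.

1.28×10^3 pc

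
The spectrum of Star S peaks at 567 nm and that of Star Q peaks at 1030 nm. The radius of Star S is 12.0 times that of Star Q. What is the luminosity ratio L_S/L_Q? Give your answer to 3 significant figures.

1.57×10^3

Wien's law gives T ∝ 1/λ_max, so T_S/T_Q = λ_Q/λ_S = 1030/567 = 1.817.
Then L ∝ R²T⁴ gives L_S/L_Q = (12.0)² × (1.817)⁴ = 144.0 × 10.89 = 1568.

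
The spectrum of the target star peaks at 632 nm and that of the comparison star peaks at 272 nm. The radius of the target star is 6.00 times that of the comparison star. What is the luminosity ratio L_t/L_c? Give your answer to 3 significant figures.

1.24

Wien's law gives T ∝ 1/λ_max, so T_t/T_c = λ_c/λ_t = 272/632 = 0.4304.
Then L ∝ R²T⁴ gives L_t/L_c = (6.00)² × (0.4304)⁴ = 36.00 × 0.03431 = 1.235.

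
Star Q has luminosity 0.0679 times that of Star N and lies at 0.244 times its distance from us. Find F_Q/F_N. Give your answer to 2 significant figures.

F = L/(4πd²), so F_Q/F_N = (L_Q/L_N) / (d_Q/d_N)²
= 0.0679 / (0.244)² = 0.0679 / 0.05954 = 1.140.

1.1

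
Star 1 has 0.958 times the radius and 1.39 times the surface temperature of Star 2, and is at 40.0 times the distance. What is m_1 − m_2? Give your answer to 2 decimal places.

L_1/L_2 = (0.958)²(1.39)⁴ = 3.426.
F_1/F_2 = (L_1/L_2)/(d_1/d_2)² = 3.426/1600 = 0.002141.
m_1 − m_2 = −2.5 log₁₀(0.002141) = 6.67.

6.67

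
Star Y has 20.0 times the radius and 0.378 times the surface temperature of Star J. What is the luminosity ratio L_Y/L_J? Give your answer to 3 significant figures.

8.17

From the Stefan–Boltzmann law, L ∝ R²T⁴, so
L_Y/L_J = (R_Y/R_J)² (T_Y/T_J)⁴ = (20.0)² × (0.378)⁴ = 400.0 × 0.02042 = 8.166.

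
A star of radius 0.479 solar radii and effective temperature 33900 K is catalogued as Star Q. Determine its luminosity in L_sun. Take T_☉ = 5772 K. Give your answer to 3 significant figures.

L/L_☉ = (R/R_☉)² (T/T_☉)⁴ = (0.479)² × (33900/5772)⁴
       = 0.2294 × (5.873)⁴ = 0.2294 × 1190 = 273.0.

273 L_sun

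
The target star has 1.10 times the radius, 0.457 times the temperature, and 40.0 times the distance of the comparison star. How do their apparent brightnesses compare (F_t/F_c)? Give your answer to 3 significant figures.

L_t/L_c = (R_t/R_c)²(T_t/T_c)⁴ = (1.10)² × (0.457)⁴ = 0.05278.
F_t/F_c = (L_t/L_c)/(d_t/d_c)² = 0.05278 / (40.0)² = 3.299×10^-5.

3.30×10^-5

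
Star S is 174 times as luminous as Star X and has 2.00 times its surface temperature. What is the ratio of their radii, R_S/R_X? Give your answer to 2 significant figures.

3.3

L ∝ R²T⁴ gives R ∝ √L / T², so
R_S/R_X = √(174) / (2.00)² = 13.19 / 4.000 = 3.298.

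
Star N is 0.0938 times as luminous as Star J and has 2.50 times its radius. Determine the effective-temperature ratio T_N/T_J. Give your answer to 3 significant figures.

L ∝ R²T⁴ gives T ∝ (L/R²)^(1/4), so
T_N/T_J = (0.0938 / 2.50²)^(1/4) = (0.01501)^(1/4) = 0.3500.

0.350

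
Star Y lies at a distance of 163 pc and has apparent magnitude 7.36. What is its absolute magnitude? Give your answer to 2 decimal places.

M = m − 5 log₁₀(d/10 pc) = 7.36 − 5 log₁₀(163/10)
  = 7.36 − 5 × 1.212 = 7.36 − 6.06 = 1.30.

1.30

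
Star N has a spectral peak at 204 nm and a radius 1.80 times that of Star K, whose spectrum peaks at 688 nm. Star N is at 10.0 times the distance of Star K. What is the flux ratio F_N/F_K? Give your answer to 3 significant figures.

Wien's law: T_N/T_K = λ_K/λ_N = 688/204 = 3.373.
L_N/L_K = (R_N/R_K)²(T_N/T_K)⁴ = (1.80)²(3.373)⁴ = 419.2.
F_N/F_K = (L_N/L_K)/(d_N/d_K)² = 419.2/(10.0)² = 4.192.

4.19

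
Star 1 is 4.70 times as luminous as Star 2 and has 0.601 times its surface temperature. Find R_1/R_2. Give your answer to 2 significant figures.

L ∝ R²T⁴ gives R ∝ √L / T², so
R_1/R_2 = √(4.70) / (0.601)² = 2.168 / 0.3612 = 6.002.

6.0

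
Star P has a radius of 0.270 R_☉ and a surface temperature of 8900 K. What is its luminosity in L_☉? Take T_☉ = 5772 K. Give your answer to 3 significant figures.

L/L_☉ = (R/R_☉)² (T/T_☉)⁴ = (0.270)² × (8900/5772)⁴
       = 0.07290 × (1.542)⁴ = 0.07290 × 5.653 = 0.4121.

0.412 L_☉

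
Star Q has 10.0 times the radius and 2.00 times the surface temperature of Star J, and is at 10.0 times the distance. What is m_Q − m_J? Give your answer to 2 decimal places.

-3.01

L_Q/L_J = (10.0)²(2.00)⁴ = 1600.
F_Q/F_J = (L_Q/L_J)/(d_Q/d_J)² = 1600/100.0 = 16.00.
m_Q − m_J = −2.5 log₁₀(16.00) = -3.01.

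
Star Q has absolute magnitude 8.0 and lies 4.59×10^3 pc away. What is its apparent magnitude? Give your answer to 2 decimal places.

m = M + 5 log₁₀(d/10 pc) = 8.0 + 5 log₁₀(4.59×10^3/10)
  = 8.0 + 5 × 2.662 = 8.0 + 13.31 = 21.31.

21.31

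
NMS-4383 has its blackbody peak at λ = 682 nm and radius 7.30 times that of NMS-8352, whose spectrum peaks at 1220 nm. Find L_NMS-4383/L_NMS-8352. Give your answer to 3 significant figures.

Wien's law gives T ∝ 1/λ_max, so T_NMS-4383/T_NMS-8352 = λ_NMS-8352/λ_NMS-4383 = 1220/682 = 1.789.
Then L ∝ R²T⁴ gives L_NMS-4383/L_NMS-8352 = (7.30)² × (1.789)⁴ = 53.29 × 10.24 = 545.7.

546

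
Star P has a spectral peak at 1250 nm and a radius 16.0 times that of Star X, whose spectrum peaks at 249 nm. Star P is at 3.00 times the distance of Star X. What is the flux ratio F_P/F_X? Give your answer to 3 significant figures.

Wien's law: T_P/T_X = λ_X/λ_P = 249/1250 = 0.1992.
L_P/L_X = (R_P/R_X)²(T_P/T_X)⁴ = (16.0)²(0.1992)⁴ = 0.4031.
F_P/F_X = (L_P/L_X)/(d_P/d_X)² = 0.4031/(3.00)² = 0.04479.

0.0448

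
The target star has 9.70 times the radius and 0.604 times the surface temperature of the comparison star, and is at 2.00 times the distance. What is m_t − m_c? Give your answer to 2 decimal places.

L_t/L_c = (9.70)²(0.604)⁴ = 12.52.
F_t/F_c = (L_t/L_c)/(d_t/d_c)² = 12.52/4.000 = 3.131.
m_t − m_c = −2.5 log₁₀(3.131) = -1.24.

-1.24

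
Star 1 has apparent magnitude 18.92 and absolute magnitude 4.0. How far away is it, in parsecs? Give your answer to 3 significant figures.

9.64×10^3 pc

m − M = 5 log₁₀(d/10 pc)
18.92 − (4.0) = 14.92 = 5 log₁₀(d/10)
d = 10 × 10^(14.92/5) = 10 × 10^2.984 = 9638 pc.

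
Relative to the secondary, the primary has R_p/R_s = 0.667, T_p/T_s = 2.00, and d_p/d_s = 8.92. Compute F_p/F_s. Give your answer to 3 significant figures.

L_p/L_s = (R_p/R_s)²(T_p/T_s)⁴ = (0.667)² × (2.00)⁴ = 7.118.
F_p/F_s = (L_p/L_s)/(d_p/d_s)² = 7.118 / (8.92)² = 0.08946.

0.0895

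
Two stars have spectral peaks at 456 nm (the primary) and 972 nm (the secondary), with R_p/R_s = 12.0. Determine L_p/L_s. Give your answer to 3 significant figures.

Wien's law gives T ∝ 1/λ_max, so T_p/T_s = λ_s/λ_p = 972/456 = 2.132.
Then L ∝ R²T⁴ gives L_p/L_s = (12.0)² × (2.132)⁴ = 144.0 × 20.64 = 2973.

2.97×10^3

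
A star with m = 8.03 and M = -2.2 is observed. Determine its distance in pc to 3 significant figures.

m − M = 5 log₁₀(d/10 pc)
8.03 − (-2.2) = 10.23 = 5 log₁₀(d/10)
d = 10 × 10^(10.23/5) = 10 × 10^2.046 = 1112 pc.

1.11×10^3 pc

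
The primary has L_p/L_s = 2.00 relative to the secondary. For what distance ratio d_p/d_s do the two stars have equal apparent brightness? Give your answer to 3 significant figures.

1.41

Equal flux requires L_p/d_p² = L_s/d_s², so d_p/d_s = √(L_p/L_s)
= √(2.00) = 1.414.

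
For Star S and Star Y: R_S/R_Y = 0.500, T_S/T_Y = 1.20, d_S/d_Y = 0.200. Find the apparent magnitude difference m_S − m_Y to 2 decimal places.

-2.78

L_S/L_Y = (0.500)²(1.20)⁴ = 0.5184.
F_S/F_Y = (L_S/L_Y)/(d_S/d_Y)² = 0.5184/0.04000 = 12.96.
m_S − m_Y = −2.5 log₁₀(12.96) = -2.78.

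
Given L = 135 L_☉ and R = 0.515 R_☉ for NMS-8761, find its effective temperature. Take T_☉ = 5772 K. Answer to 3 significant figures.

T/T_☉ = (L/L_☉)^(1/4) / (R/R_☉)^(1/2)
T = 5772 × (135)^(1/4) / √(0.515) = 5772 × 3.409 / 0.7176 = 2.742×10^4 K.

2.74×10^4 K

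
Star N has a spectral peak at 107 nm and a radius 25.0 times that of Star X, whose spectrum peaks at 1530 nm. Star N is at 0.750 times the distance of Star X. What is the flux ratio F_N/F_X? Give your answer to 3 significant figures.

4.65×10^7

Wien's law: T_N/T_X = λ_X/λ_N = 1530/107 = 14.30.
L_N/L_X = (R_N/R_X)²(T_N/T_X)⁴ = (25.0)²(14.30)⁴ = 2.613×10^7.
F_N/F_X = (L_N/L_X)/(d_N/d_X)² = 2.613×10^7/(0.750)² = 4.645×10^7.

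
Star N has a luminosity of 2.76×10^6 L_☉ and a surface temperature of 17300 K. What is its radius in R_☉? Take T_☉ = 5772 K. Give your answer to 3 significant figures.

R/R_☉ = √(L/L_☉) / (T/T_☉)² = √(2.76×10^6) / (2.997)²
       = 1661 / 8.983 = 184.9.

185 R_☉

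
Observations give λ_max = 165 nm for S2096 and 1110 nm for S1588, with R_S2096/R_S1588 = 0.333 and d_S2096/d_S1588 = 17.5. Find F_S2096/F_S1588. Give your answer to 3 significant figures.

Wien's law: T_S2096/T_S1588 = λ_S1588/λ_S2096 = 1110/165 = 6.727.
L_S2096/L_S1588 = (R_S2096/R_S1588)²(T_S2096/T_S1588)⁴ = (0.333)²(6.727)⁴ = 227.1.
F_S2096/F_S1588 = (L_S2096/L_S1588)/(d_S2096/d_S1588)² = 227.1/(17.5)² = 0.7416.

0.742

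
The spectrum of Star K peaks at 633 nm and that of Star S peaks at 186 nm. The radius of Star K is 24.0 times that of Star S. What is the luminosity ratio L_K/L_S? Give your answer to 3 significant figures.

Wien's law gives T ∝ 1/λ_max, so T_K/T_S = λ_S/λ_K = 186/633 = 0.2938.
Then L ∝ R²T⁴ gives L_K/L_S = (24.0)² × (0.2938)⁴ = 576.0 × 0.007455 = 4.294.

4.29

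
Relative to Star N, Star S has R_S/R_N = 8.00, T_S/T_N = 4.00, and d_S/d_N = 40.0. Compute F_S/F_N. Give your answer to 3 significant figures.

10.2

L_S/L_N = (R_S/R_N)²(T_S/T_N)⁴ = (8.00)² × (4.00)⁴ = 1.638×10^4.
F_S/F_N = (L_S/L_N)/(d_S/d_N)² = 1.638×10^4 / (40.0)² = 10.24.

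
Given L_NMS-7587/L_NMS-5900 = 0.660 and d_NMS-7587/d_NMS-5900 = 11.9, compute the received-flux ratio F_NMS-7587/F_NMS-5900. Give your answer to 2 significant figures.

0.0047

F = L/(4πd²), so F_NMS-7587/F_NMS-5900 = (L_NMS-7587/L_NMS-5900) / (d_NMS-7587/d_NMS-5900)²
= 0.660 / (11.9)² = 0.660 / 141.6 = 0.004661.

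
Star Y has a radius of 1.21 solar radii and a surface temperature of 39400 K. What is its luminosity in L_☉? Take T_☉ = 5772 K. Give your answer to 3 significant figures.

L/L_☉ = (R/R_☉)² (T/T_☉)⁴ = (1.21)² × (39400/5772)⁴
       = 1.464 × (6.826)⁴ = 1.464 × 2171 = 3179.

3.18×10^3 L_☉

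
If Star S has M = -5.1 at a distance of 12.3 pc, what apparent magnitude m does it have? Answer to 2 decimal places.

m = M + 5 log₁₀(d/10 pc) = -5.1 + 5 log₁₀(12.3/10)
  = -5.1 + 5 × 0.090 = -5.1 + 0.45 = -4.65.

-4.65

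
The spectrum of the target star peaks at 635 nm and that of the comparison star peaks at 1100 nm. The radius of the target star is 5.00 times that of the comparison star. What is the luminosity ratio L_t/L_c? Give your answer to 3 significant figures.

225

Wien's law gives T ∝ 1/λ_max, so T_t/T_c = λ_c/λ_t = 1100/635 = 1.732.
Then L ∝ R²T⁴ gives L_t/L_c = (5.00)² × (1.732)⁴ = 25.00 × 9.005 = 225.1.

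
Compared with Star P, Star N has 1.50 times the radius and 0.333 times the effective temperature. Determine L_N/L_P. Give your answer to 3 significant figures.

From the Stefan–Boltzmann law, L ∝ R²T⁴, so
L_N/L_P = (R_N/R_P)² (T_N/T_P)⁴ = (1.50)² × (0.333)⁴ = 2.250 × 0.01230 = 0.02767.

0.0277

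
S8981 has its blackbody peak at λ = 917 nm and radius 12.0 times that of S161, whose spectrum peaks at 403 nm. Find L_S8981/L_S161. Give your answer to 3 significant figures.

Wien's law gives T ∝ 1/λ_max, so T_S8981/T_S161 = λ_S161/λ_S8981 = 403/917 = 0.4395.
Then L ∝ R²T⁴ gives L_S8981/L_S161 = (12.0)² × (0.4395)⁴ = 144.0 × 0.03730 = 5.372.

5.37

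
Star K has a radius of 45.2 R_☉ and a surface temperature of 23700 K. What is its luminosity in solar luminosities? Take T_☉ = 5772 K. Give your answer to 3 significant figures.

L/L_☉ = (R/R_☉)² (T/T_☉)⁴ = (45.2)² × (23700/5772)⁴
       = 2043 × (4.106)⁴ = 2043 × 284.2 = 5.807×10^5.

5.81×10^5 solar luminosities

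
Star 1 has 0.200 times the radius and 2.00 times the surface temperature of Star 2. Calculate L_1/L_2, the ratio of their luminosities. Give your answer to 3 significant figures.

From the Stefan–Boltzmann law, L ∝ R²T⁴, so
L_1/L_2 = (R_1/R_2)² (T_1/T_2)⁴ = (0.200)² × (2.00)⁴ = 0.04000 × 16.00 = 0.6400.

0.640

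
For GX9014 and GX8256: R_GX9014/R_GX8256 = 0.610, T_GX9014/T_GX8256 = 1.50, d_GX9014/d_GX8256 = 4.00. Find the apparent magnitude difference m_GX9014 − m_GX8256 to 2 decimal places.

2.32

L_GX9014/L_GX8256 = (0.610)²(1.50)⁴ = 1.884.
F_GX9014/F_GX8256 = (L_GX9014/L_GX8256)/(d_GX9014/d_GX8256)² = 1.884/16.00 = 0.1177.
m_GX9014 − m_GX8256 = −2.5 log₁₀(0.1177) = 2.32.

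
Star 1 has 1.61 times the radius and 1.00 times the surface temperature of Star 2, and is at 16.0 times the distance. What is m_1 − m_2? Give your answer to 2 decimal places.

L_1/L_2 = (1.61)²(1.00)⁴ = 2.592.
F_1/F_2 = (L_1/L_2)/(d_1/d_2)² = 2.592/256.0 = 0.01013.
m_1 − m_2 = −2.5 log₁₀(0.01013) = 4.99.

4.99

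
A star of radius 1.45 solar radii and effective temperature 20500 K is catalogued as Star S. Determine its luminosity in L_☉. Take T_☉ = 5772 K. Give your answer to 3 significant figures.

335 L_☉

L/L_☉ = (R/R_☉)² (T/T_☉)⁴ = (1.45)² × (20500/5772)⁴
       = 2.103 × (3.552)⁴ = 2.103 × 159.1 = 334.5.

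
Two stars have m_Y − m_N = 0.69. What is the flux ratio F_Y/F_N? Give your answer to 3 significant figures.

0.530

F_Y/F_N = 10^(−(m_Y − m_N)/2.5) = 10^(-0.69/2.5) = 10^-0.276 = 0.5297.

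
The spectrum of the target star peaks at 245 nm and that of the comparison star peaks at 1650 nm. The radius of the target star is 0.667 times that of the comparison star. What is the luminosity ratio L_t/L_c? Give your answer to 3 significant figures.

Wien's law gives T ∝ 1/λ_max, so T_t/T_c = λ_c/λ_t = 1650/245 = 6.735.
Then L ∝ R²T⁴ gives L_t/L_c = (0.667)² × (6.735)⁴ = 0.4449 × 2057 = 915.2.

915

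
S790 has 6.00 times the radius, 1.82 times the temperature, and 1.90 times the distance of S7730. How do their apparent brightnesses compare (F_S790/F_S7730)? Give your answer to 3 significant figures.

L_S790/L_S7730 = (R_S790/R_S7730)²(T_S790/T_S7730)⁴ = (6.00)² × (1.82)⁴ = 395.0.
F_S790/F_S7730 = (L_S790/L_S7730)/(d_S790/d_S7730)² = 395.0 / (1.90)² = 109.4.

109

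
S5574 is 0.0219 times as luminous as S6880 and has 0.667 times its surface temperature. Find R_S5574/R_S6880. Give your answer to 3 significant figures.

L ∝ R²T⁴ gives R ∝ √L / T², so
R_S5574/R_S6880 = √(0.0219) / (0.667)² = 0.1480 / 0.4449 = 0.3326.

0.333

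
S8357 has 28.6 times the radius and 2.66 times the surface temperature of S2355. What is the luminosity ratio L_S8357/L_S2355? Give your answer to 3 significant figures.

From the Stefan–Boltzmann law, L ∝ R²T⁴, so
L_S8357/L_S2355 = (R_S8357/R_S2355)² (T_S8357/T_S2355)⁴ = (28.6)² × (2.66)⁴ = 818.0 × 50.06 = 4.095×10^4.

4.10×10^4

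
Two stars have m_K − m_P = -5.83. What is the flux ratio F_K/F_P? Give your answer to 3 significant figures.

F_K/F_P = 10^(−(m_K − m_P)/2.5) = 10^(5.83/2.5) = 10^2.332 = 214.8.

215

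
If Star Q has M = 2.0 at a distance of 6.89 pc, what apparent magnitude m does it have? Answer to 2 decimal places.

1.19

m = M + 5 log₁₀(d/10 pc) = 2.0 + 5 log₁₀(6.89/10)
  = 2.0 + 5 × -0.162 = 2.0 + -0.81 = 1.19.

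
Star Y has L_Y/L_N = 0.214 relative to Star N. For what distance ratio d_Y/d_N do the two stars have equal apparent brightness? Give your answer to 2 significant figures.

Equal flux requires L_Y/d_Y² = L_N/d_N², so d_Y/d_N = √(L_Y/L_N)
= √(0.214) = 0.4626.

0.46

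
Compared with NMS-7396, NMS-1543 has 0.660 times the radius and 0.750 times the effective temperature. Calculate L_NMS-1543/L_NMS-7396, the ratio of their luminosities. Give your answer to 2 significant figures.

0.14

From the Stefan–Boltzmann law, L ∝ R²T⁴, so
L_NMS-1543/L_NMS-7396 = (R_NMS-1543/R_NMS-7396)² (T_NMS-1543/T_NMS-7396)⁴ = (0.660)² × (0.750)⁴ = 0.4356 × 0.3164 = 0.1378.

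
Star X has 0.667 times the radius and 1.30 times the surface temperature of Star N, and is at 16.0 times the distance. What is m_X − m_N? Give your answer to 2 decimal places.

5.76

L_X/L_N = (0.667)²(1.30)⁴ = 1.271.
F_X/F_N = (L_X/L_N)/(d_X/d_N)² = 1.271/256.0 = 0.004963.
m_X − m_N = −2.5 log₁₀(0.004963) = 5.76.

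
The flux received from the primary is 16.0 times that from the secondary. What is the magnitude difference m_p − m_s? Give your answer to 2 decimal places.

-3.01

m_p − m_s = −2.5 log₁₀(F_p/F_s) = −2.5 log₁₀(16.0) = −2.5 × (1.204) = -3.010.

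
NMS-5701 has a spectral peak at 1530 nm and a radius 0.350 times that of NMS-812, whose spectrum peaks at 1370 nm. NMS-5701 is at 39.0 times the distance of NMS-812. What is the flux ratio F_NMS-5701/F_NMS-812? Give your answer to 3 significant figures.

Wien's law: T_NMS-5701/T_NMS-812 = λ_NMS-812/λ_NMS-5701 = 1370/1530 = 0.8954.
L_NMS-5701/L_NMS-812 = (R_NMS-5701/R_NMS-812)²(T_NMS-5701/T_NMS-812)⁴ = (0.350)²(0.8954)⁴ = 0.07875.
F_NMS-5701/F_NMS-812 = (L_NMS-5701/L_NMS-812)/(d_NMS-5701/d_NMS-812)² = 0.07875/(39.0)² = 5.178×10^-5.

5.18×10^-5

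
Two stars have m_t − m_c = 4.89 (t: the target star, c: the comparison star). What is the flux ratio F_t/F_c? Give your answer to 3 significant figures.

0.0111

F_t/F_c = 10^(−(m_t − m_c)/2.5) = 10^(-4.89/2.5) = 10^-1.956 = 0.01107.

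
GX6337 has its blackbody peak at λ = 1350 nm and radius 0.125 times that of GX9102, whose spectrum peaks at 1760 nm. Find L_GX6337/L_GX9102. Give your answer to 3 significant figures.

Wien's law gives T ∝ 1/λ_max, so T_GX6337/T_GX9102 = λ_GX9102/λ_GX6337 = 1760/1350 = 1.304.
Then L ∝ R²T⁴ gives L_GX6337/L_GX9102 = (0.125)² × (1.304)⁴ = 0.01562 × 2.889 = 0.04514.

0.0451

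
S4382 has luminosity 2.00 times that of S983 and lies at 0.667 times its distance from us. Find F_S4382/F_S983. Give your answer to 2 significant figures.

4.5

F = L/(4πd²), so F_S4382/F_S983 = (L_S4382/L_S983) / (d_S4382/d_S983)²
= 2.00 / (0.667)² = 2.00 / 0.4449 = 4.496.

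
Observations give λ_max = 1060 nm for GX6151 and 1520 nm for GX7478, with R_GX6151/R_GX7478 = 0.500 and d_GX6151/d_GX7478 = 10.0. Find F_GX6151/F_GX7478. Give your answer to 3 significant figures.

Wien's law: T_GX6151/T_GX7478 = λ_GX7478/λ_GX6151 = 1520/1060 = 1.434.
L_GX6151/L_GX7478 = (R_GX6151/R_GX7478)²(T_GX6151/T_GX7478)⁴ = (0.500)²(1.434)⁴ = 1.057.
F_GX6151/F_GX7478 = (L_GX6151/L_GX7478)/(d_GX6151/d_GX7478)² = 1.057/(10.0)² = 0.01057.

0.0106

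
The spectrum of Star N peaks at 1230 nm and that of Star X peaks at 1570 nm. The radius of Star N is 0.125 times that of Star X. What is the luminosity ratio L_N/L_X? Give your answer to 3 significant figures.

Wien's law gives T ∝ 1/λ_max, so T_N/T_X = λ_X/λ_N = 1570/1230 = 1.276.
Then L ∝ R²T⁴ gives L_N/L_X = (0.125)² × (1.276)⁴ = 0.01562 × 2.654 = 0.04148.

0.0415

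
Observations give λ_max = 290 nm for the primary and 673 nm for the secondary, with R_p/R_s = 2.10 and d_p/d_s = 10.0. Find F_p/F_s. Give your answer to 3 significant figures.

1.28

Wien's law: T_p/T_s = λ_s/λ_p = 673/290 = 2.321.
L_p/L_s = (R_p/R_s)²(T_p/T_s)⁴ = (2.10)²(2.321)⁴ = 127.9.
F_p/F_s = (L_p/L_s)/(d_p/d_s)² = 127.9/(10.0)² = 1.279.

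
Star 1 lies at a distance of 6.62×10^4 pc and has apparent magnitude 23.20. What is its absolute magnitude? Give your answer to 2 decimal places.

4.10

M = m − 5 log₁₀(d/10 pc) = 23.20 − 5 log₁₀(6.62×10^4/10)
  = 23.20 − 5 × 3.821 = 23.20 − 19.10 = 4.10.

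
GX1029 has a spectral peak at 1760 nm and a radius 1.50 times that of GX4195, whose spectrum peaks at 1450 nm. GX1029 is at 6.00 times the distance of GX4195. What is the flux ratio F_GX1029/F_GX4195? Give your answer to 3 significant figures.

0.0288

Wien's law: T_GX1029/T_GX4195 = λ_GX4195/λ_GX1029 = 1450/1760 = 0.8239.
L_GX1029/L_GX4195 = (R_GX1029/R_GX4195)²(T_GX1029/T_GX4195)⁴ = (1.50)²(0.8239)⁴ = 1.037.
F_GX1029/F_GX4195 = (L_GX1029/L_GX4195)/(d_GX1029/d_GX4195)² = 1.037/(6.00)² = 0.02879.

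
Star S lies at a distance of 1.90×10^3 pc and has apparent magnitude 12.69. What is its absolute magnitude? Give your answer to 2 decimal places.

1.30

M = m − 5 log₁₀(d/10 pc) = 12.69 − 5 log₁₀(1.90×10^3/10)
  = 12.69 − 5 × 2.279 = 12.69 − 11.39 = 1.30.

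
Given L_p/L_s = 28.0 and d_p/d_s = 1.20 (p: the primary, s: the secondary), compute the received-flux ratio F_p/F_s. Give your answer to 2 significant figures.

19

F = L/(4πd²), so F_p/F_s = (L_p/L_s) / (d_p/d_s)²
= 28.0 / (1.20)² = 28.0 / 1.440 = 19.44.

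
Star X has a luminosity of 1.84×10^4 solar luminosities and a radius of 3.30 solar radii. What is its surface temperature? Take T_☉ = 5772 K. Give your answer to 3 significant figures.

T/T_☉ = (L/L_☉)^(1/4) / (R/R_☉)^(1/2)
T = 5772 × (1.84×10^4)^(1/4) / √(3.30) = 5772 × 11.65 / 1.817 = 3.701×10^4 K.

3.70×10^4 K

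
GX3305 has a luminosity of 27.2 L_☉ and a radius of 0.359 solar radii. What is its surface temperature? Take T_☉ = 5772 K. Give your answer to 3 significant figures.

T/T_☉ = (L/L_☉)^(1/4) / (R/R_☉)^(1/2)
T = 5772 × (27.2)^(1/4) / √(0.359) = 5772 × 2.284 / 0.5992 = 2.200×10^4 K.

2.20×10^4 K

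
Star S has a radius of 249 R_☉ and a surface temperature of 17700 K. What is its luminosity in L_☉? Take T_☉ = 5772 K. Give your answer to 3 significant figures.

5.48×10^6 L_☉

L/L_☉ = (R/R_☉)² (T/T_☉)⁴ = (249)² × (17700/5772)⁴
       = 6.200×10^4 × (3.067)⁴ = 6.200×10^4 × 88.43 = 5.483×10^6.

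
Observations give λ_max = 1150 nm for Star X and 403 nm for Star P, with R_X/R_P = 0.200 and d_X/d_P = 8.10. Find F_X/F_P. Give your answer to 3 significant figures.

9.19×10^-6

Wien's law: T_X/T_P = λ_P/λ_X = 403/1150 = 0.3504.
L_X/L_P = (R_X/R_P)²(T_X/T_P)⁴ = (0.200)²(0.3504)⁴ = 6.032×10^-4.
F_X/F_P = (L_X/L_P)/(d_X/d_P)² = 6.032×10^-4/(8.10)² = 9.194×10^-6.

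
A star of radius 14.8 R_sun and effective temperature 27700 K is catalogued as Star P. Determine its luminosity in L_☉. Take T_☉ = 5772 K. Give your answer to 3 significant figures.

L/L_☉ = (R/R_☉)² (T/T_☉)⁴ = (14.8)² × (27700/5772)⁴
       = 219.0 × (4.799)⁴ = 219.0 × 530.4 = 1.162×10^5.

1.16×10^5 L_☉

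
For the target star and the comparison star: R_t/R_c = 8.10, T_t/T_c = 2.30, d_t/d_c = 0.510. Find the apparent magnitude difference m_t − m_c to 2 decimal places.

L_t/L_c = (8.10)²(2.30)⁴ = 1836.
F_t/F_c = (L_t/L_c)/(d_t/d_c)² = 1836/0.2601 = 7059.
m_t − m_c = −2.5 log₁₀(7059) = -9.62.

-9.62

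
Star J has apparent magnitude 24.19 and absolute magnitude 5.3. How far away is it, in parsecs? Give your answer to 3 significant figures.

6.00×10^4 pc

m − M = 5 log₁₀(d/10 pc)
24.19 − (5.3) = 18.89 = 5 log₁₀(d/10)
d = 10 × 10^(18.89/5) = 10 × 10^3.778 = 5.998×10^4 pc.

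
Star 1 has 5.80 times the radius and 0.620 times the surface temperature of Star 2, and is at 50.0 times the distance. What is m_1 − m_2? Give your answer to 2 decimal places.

6.75

L_1/L_2 = (5.80)²(0.620)⁴ = 4.971.
F_1/F_2 = (L_1/L_2)/(d_1/d_2)² = 4.971/2500 = 0.001988.
m_1 − m_2 = −2.5 log₁₀(0.001988) = 6.75.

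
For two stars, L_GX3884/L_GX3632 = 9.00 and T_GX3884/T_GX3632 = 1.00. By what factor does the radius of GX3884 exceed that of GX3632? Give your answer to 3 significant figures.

L ∝ R²T⁴ gives R ∝ √L / T², so
R_GX3884/R_GX3632 = √(9.00) / (1.00)² = 3.000 / 1.000 = 3.000.

3.00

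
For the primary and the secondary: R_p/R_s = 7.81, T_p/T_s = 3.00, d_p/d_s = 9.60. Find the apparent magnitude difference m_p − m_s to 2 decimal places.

L_p/L_s = (7.81)²(3.00)⁴ = 4941.
F_p/F_s = (L_p/L_s)/(d_p/d_s)² = 4941/92.16 = 53.61.
m_p − m_s = −2.5 log₁₀(53.61) = -4.32.

-4.32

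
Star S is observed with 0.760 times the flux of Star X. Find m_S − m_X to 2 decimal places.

m_S − m_X = −2.5 log₁₀(F_S/F_X) = −2.5 log₁₀(0.760) = −2.5 × (-0.119) = 0.298.

0.30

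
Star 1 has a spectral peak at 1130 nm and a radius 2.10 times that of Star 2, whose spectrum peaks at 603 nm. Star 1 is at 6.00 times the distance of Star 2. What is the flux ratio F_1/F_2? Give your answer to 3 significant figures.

Wien's law: T_1/T_2 = λ_2/λ_1 = 603/1130 = 0.5336.
L_1/L_2 = (R_1/R_2)²(T_1/T_2)⁴ = (2.10)²(0.5336)⁴ = 0.3576.
F_1/F_2 = (L_1/L_2)/(d_1/d_2)² = 0.3576/(6.00)² = 0.009933.

0.00993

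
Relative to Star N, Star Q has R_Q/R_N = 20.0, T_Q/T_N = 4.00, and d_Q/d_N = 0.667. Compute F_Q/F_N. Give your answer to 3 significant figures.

L_Q/L_N = (R_Q/R_N)²(T_Q/T_N)⁴ = (20.0)² × (4.00)⁴ = 1.024×10^5.
F_Q/F_N = (L_Q/L_N)/(d_Q/d_N)² = 1.024×10^5 / (0.667)² = 2.302×10^5.

2.30×10^5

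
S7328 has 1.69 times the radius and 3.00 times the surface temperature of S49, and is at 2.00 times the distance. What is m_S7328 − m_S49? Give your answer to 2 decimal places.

L_S7328/L_S49 = (1.69)²(3.00)⁴ = 231.3.
F_S7328/F_S49 = (L_S7328/L_S49)/(d_S7328/d_S49)² = 231.3/4.000 = 57.84.
m_S7328 − m_S49 = −2.5 log₁₀(57.84) = -4.41.

-4.41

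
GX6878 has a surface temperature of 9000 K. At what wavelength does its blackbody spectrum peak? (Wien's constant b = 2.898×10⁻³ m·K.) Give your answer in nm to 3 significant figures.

322 nm

λ_max = b/T = 2.898×10⁻³ / 9000 = 3.22×10^-7 m = 322.0 nm.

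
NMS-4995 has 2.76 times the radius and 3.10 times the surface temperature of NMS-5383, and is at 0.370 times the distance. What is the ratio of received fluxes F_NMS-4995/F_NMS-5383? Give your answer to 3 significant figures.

5.14×10^3

L_NMS-4995/L_NMS-5383 = (R_NMS-4995/R_NMS-5383)²(T_NMS-4995/T_NMS-5383)⁴ = (2.76)² × (3.10)⁴ = 703.5.
F_NMS-4995/F_NMS-5383 = (L_NMS-4995/L_NMS-5383)/(d_NMS-4995/d_NMS-5383)² = 703.5 / (0.370)² = 5139.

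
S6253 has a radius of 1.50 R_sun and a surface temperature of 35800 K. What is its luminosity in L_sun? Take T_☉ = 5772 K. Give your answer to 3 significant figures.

3.33×10^3 L_sun

L/L_☉ = (R/R_☉)² (T/T_☉)⁴ = (1.50)² × (35800/5772)⁴
       = 2.250 × (6.202)⁴ = 2.250 × 1480 = 3330.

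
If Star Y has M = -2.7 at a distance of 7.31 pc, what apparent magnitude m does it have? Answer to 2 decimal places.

-3.38

m = M + 5 log₁₀(d/10 pc) = -2.7 + 5 log₁₀(7.31/10)
  = -2.7 + 5 × -0.136 = -2.7 + -0.68 = -3.38.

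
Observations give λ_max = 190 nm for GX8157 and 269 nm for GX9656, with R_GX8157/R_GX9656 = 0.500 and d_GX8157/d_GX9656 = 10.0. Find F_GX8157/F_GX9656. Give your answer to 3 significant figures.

Wien's law: T_GX8157/T_GX9656 = λ_GX9656/λ_GX8157 = 269/190 = 1.416.
L_GX8157/L_GX9656 = (R_GX8157/R_GX9656)²(T_GX8157/T_GX9656)⁴ = (0.500)²(1.416)⁴ = 1.004.
F_GX8157/F_GX9656 = (L_GX8157/L_GX9656)/(d_GX8157/d_GX9656)² = 1.004/(10.0)² = 0.01004.

0.0100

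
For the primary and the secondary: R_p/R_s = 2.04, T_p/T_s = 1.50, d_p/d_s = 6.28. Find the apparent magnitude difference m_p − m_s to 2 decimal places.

L_p/L_s = (2.04)²(1.50)⁴ = 21.07.
F_p/F_s = (L_p/L_s)/(d_p/d_s)² = 21.07/39.44 = 0.5342.
m_p − m_s = −2.5 log₁₀(0.5342) = 0.68.

0.68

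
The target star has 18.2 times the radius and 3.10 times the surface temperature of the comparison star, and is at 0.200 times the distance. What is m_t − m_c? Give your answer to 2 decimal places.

L_t/L_c = (18.2)²(3.10)⁴ = 3.059×10^4.
F_t/F_c = (L_t/L_c)/(d_t/d_c)² = 3.059×10^4/0.04000 = 7.648×10^5.
m_t − m_c = −2.5 log₁₀(7.648×10^5) = -14.71.

-14.71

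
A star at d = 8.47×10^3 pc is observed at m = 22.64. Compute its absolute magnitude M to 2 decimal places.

8.00

M = m − 5 log₁₀(d/10 pc) = 22.64 − 5 log₁₀(8.47×10^3/10)
  = 22.64 − 5 × 2.928 = 22.64 − 14.64 = 8.00.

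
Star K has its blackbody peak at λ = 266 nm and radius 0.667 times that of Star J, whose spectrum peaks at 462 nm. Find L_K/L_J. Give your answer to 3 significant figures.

4.05

Wien's law gives T ∝ 1/λ_max, so T_K/T_J = λ_J/λ_K = 462/266 = 1.737.
Then L ∝ R²T⁴ gives L_K/L_J = (0.667)² × (1.737)⁴ = 0.4449 × 9.100 = 4.048.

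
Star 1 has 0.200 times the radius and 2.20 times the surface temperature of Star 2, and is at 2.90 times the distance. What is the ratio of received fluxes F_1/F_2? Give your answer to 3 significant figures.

0.111

L_1/L_2 = (R_1/R_2)²(T_1/T_2)⁴ = (0.200)² × (2.20)⁴ = 0.9370.
F_1/F_2 = (L_1/L_2)/(d_1/d_2)² = 0.9370 / (2.90)² = 0.1114.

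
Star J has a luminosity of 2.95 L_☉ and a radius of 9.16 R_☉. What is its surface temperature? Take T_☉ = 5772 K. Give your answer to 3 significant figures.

2.50×10^3 K

T/T_☉ = (L/L_☉)^(1/4) / (R/R_☉)^(1/2)
T = 5772 × (2.95)^(1/4) / √(9.16) = 5772 × 1.311 / 3.027 = 2499 K.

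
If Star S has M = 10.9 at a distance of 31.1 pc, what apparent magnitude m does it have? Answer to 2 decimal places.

m = M + 5 log₁₀(d/10 pc) = 10.9 + 5 log₁₀(31.1/10)
  = 10.9 + 5 × 0.493 = 10.9 + 2.46 = 13.36.

13.36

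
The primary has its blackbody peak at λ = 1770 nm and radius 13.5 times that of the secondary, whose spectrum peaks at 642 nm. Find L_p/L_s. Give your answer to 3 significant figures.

Wien's law gives T ∝ 1/λ_max, so T_p/T_s = λ_s/λ_p = 642/1770 = 0.3627.
Then L ∝ R²T⁴ gives L_p/L_s = (13.5)² × (0.3627)⁴ = 182.2 × 0.01731 = 3.154.

3.15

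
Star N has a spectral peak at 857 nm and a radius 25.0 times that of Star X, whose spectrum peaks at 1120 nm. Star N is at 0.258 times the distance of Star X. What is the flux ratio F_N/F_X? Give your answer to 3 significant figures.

Wien's law: T_N/T_X = λ_X/λ_N = 1120/857 = 1.307.
L_N/L_X = (R_N/R_X)²(T_N/T_X)⁴ = (25.0)²(1.307)⁴ = 1823.
F_N/F_X = (L_N/L_X)/(d_N/d_X)² = 1823/(0.258)² = 2.739×10^4.

2.74×10^4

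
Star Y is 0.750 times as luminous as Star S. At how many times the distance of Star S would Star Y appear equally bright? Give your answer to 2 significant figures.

Equal flux requires L_Y/d_Y² = L_S/d_S², so d_Y/d_S = √(L_Y/L_S)
= √(0.750) = 0.8660.

0.87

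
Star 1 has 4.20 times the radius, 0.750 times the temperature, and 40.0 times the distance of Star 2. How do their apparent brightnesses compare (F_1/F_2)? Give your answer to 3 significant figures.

0.00349

L_1/L_2 = (R_1/R_2)²(T_1/T_2)⁴ = (4.20)² × (0.750)⁴ = 5.581.
F_1/F_2 = (L_1/L_2)/(d_1/d_2)² = 5.581 / (40.0)² = 0.003488.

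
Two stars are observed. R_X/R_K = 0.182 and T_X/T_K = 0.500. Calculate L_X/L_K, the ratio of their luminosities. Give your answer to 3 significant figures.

0.00207

From the Stefan–Boltzmann law, L ∝ R²T⁴, so
L_X/L_K = (R_X/R_K)² (T_X/T_K)⁴ = (0.182)² × (0.500)⁴ = 0.03312 × 0.06250 = 0.002070.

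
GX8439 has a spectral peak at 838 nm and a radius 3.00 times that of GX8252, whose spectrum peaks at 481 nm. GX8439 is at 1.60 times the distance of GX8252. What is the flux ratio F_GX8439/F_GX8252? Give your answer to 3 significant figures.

Wien's law: T_GX8439/T_GX8252 = λ_GX8252/λ_GX8439 = 481/838 = 0.5740.
L_GX8439/L_GX8252 = (R_GX8439/R_GX8252)²(T_GX8439/T_GX8252)⁴ = (3.00)²(0.5740)⁴ = 0.9769.
F_GX8439/F_GX8252 = (L_GX8439/L_GX8252)/(d_GX8439/d_GX8252)² = 0.9769/(1.60)² = 0.3816.

0.382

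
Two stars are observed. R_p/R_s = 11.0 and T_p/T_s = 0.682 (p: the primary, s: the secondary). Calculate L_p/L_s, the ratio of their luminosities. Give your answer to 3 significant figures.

From the Stefan–Boltzmann law, L ∝ R²T⁴, so
L_p/L_s = (R_p/R_s)² (T_p/T_s)⁴ = (11.0)² × (0.682)⁴ = 121.0 × 0.2163 = 26.18.

26.2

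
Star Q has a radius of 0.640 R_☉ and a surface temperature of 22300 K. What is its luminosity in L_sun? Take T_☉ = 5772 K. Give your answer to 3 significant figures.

L/L_☉ = (R/R_☉)² (T/T_☉)⁴ = (0.640)² × (22300/5772)⁴
       = 0.4096 × (3.863)⁴ = 0.4096 × 222.8 = 91.26.

91.3 L_sun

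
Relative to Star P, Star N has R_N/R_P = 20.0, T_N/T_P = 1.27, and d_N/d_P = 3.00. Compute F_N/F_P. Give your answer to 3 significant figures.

L_N/L_P = (R_N/R_P)²(T_N/T_P)⁴ = (20.0)² × (1.27)⁴ = 1041.
F_N/F_P = (L_N/L_P)/(d_N/d_P)² = 1041 / (3.00)² = 115.6.

116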